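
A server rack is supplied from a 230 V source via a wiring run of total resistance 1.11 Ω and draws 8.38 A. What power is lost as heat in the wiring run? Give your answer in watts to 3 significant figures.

77.9 W

The wiring run and load are in series, so the same current flows in both; the loss is I²R_line.
The wiring run carries the full 8.38 A.
P_line = I² R_line = (8.380)² × 1.11 = 77.95 W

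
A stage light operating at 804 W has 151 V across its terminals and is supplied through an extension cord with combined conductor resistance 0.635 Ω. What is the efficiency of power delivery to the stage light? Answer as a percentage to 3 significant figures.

97.8 %

I = P / V = 804 / 151 = 5.325 A through the extension cord.
P_line = I² R_line = (5.325)² × 0.635 = 18.00 W
P_source = P_load + P_line = 804.0 + 18.00 = 822.0 W
η = P_load / P_source = 804.0 / 822.0 = 0.9781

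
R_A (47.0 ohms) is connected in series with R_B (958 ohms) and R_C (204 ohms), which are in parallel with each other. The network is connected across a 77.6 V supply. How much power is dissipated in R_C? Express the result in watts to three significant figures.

18.0 W

Collapse R_B‖R_C to a single equivalent, reducing the network to two series elements.
R_p = (958×204)/(958+204) = 168.2 Ω
R_total = 47.0 + 168.2 = 215.2 Ω
I = V / R_total = 77.6 / 215.2 = 0.3606 A
Voltage across the parallel pair: V_p = I × R_p = 0.3606 × 168.2 = 60.65 V
R_C sees V_p directly, so P = V_p² / R_C.
P_R_C = (60.65)² / 204 = 18.03 W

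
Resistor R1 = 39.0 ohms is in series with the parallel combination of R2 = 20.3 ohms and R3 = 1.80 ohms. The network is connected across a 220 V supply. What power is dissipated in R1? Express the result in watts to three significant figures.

1140 W

First combine the parallel branches into one equivalent R_p, then R1 + R_p is a series pair.
R_p = (20.3×1.80)/(20.3+1.80) = 1.653 Ω
R_total = 39.0 + 1.653 = 40.65 Ω
I = V / R_total = 220 / 40.65 = 5.412 A
R1 is in the main series path, so its power is I²R1.
P_R1 = (5.412)² × 39.0 = 1142 W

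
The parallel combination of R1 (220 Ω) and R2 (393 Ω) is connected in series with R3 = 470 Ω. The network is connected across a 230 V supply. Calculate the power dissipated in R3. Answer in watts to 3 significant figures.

First find R_p for the parallel pair, then treat R_p + R3 as a series loop.
R_p = (220×393)/(220+393) = 141.0 Ω
R_total = R_p + 470 = 141.0 + 470 = 611.0 Ω
I = V / R_total = 230 / 611.0 = 0.3764 A
All the supply current flows through R3; use P = I²R3.
P_R3 = (0.3764)² × 470 = 66.59 W

66.6 W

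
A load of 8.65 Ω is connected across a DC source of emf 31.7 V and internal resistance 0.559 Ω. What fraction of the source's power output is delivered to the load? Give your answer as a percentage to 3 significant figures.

Both r and R carry the same current, so the power split is just the resistance split: η = R/(R+r).
η = R / (R + r) = 8.65 / (8.65 + 0.559) = 0.9393

93.9 %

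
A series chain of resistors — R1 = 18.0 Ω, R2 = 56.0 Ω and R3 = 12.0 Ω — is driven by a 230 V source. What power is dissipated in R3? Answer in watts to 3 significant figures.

In a series string the same current flows through every resistor — find that current, then P = I²R for the one we want.
R_total = 18.0 + 56.0 + 12.0 = 86.00 Ω
I = V / R_total = 230 / 86.00 = 2.674 A
P_R3 = I² × R3 = (2.674)² × 12.0 = 85.83 W

85.8 W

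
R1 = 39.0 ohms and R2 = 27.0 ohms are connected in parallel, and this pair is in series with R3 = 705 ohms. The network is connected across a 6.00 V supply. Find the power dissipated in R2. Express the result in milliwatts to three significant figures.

First find R_p for the parallel pair, then treat R_p + R3 as a series loop.
R_p = (39.0×27.0)/(39.0+27.0) = 15.95 Ω
R_total = R_p + 705 = 15.95 + 705 = 721.0 Ω
I = V / R_total = 6.00 / 721.0 = 0.008322 A
Voltage across the parallel pair: V_p = I × R_p = 0.008322 × 15.95 = 0.1328 V
R2 sits across V_p; its power is V_p²/R.
P_R2 = (0.1328)² / 27.0 = 0.0006530 W

0.653 mW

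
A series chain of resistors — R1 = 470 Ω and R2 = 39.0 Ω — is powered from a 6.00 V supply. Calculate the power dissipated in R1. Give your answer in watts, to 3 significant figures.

0.0653 W

Series elements share the same current, so find I first, then use P = I²R.
R_total = 470 + 39.0 = 509.0 Ω
I = V / R_total = 6.00 / 509.0 = 0.01179 A
P_R1 = I² × R1 = (0.01179)² × 470 = 0.06531 W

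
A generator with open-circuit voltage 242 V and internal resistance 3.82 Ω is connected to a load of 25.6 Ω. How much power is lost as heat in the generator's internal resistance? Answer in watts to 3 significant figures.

258 W

Internal loss is I²r, with I set by the total series resistance r+R.
I = ε / (r + R) = 242 / (3.82 + 25.6) = 8.226 A
P_int = I² r = (8.226)² × 3.82 = 258.5 W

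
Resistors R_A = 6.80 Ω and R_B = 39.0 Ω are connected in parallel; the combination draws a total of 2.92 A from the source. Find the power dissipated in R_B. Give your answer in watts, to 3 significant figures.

We need the common branch voltage; get it from I_total × R_eq, then P = V²/R for the branch.
1/R_eq = 1/6.80 + 1/39.0 ⇒ R_eq = 5.790 Ω
V = I_total × R_eq = 2.920 × 5.790 = 16.91 V
P_R_B = V² / R_B = (16.91)² / 39.0 = 7.330 W

7.33 W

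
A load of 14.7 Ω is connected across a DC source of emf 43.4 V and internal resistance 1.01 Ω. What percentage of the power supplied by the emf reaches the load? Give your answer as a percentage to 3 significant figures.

η = P_load/(P_load+P_int) = I²R/(I²R+I²r) = R/(R+r) — the I² cancels for series elements.
η = R / (R + r) = 14.7 / (14.7 + 1.01) = 0.9357

93.6 %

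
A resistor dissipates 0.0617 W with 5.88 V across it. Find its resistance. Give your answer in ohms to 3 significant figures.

560 Ω

Inverting the appropriate power form: R = V² / P.
R = (5.88)² / 0.0617 = 560.4 Ω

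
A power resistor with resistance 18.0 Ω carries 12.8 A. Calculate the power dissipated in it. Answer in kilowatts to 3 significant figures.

2.95 kW

Knowing I and R, the power is just I²R — no need to find V first.
P = (12.80 A)² × 18.0 Ω = 2949 W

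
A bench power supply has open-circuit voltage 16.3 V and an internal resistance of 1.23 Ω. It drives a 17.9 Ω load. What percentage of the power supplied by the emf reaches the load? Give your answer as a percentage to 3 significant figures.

η = P_load/(P_load+P_int) = I²R/(I²R+I²r) = R/(R+r) — the I² cancels for series elements.
η = R / (R + r) = 17.9 / (17.9 + 1.23) = 0.9357

93.6 %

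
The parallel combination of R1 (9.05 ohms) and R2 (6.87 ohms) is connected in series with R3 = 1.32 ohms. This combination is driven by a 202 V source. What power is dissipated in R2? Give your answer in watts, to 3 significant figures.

Reduce the parallel combination to a single R_p; the circuit then becomes R_p in series with the remaining resistor.
R_p = (9.05×6.87)/(9.05+6.87) = 3.905 Ω
R_total = R_p + 1.32 = 3.905 + 1.32 = 5.225 Ω
I = V / R_total = 202 / 5.225 = 38.66 A
Voltage across the parallel pair: V_p = I × R_p = 38.66 × 3.905 = 151.0 V
R2 has V_p across it, so P = V_p²/R2.
P_R2 = (151.0)² / 6.87 = 3318 W

3320 W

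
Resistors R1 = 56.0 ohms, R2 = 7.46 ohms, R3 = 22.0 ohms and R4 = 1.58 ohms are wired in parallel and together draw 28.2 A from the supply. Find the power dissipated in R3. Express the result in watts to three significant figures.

We need the common branch voltage; get it from I_total × R_eq, then P = V²/R for the branch.
1/R_eq = 1/56.0 + 1/7.46 + 1/22.0 + 1/1.58 ⇒ R_eq = 1.204 Ω
V = I_total × R_eq = 28.20 × 1.204 = 33.96 V
P_R3 = V² / R3 = (33.96)² / 22.0 = 52.44 W

52.4 W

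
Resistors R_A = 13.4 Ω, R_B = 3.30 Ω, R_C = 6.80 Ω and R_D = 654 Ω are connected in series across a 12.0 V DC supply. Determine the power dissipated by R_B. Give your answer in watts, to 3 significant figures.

0.00104 W

In a series string the same current flows through every resistor — find that current, then P = I²R for the one we want.
R_total = 13.4 + 3.30 + 6.80 + 654 = 677.5 Ω
I = V / R_total = 12.0 / 677.5 = 0.01771 A
P_R_B = I² × R_B = (0.01771)² × 3.30 = 0.001035 W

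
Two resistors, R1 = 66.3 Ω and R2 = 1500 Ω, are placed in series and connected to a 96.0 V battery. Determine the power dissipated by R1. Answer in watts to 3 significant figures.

In a series string the same current flows through every resistor — find that current, then P = I²R for the one we want.
R_total = 66.3 + 1500 = 1566 Ω
I = V / R_total = 96.0 / 1566 = 0.06129 A
P_R1 = I² × R1 = (0.06129)² × 66.3 = 0.2491 W

0.249 W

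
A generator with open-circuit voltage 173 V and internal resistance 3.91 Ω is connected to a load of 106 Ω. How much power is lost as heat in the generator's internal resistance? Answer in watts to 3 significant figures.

9.69 W

Internal loss is I²r, with I set by the total series resistance r+R.
I = ε / (r + R) = 173 / (3.91 + 106) = 1.574 A
P_int = I² r = (1.574)² × 3.91 = 9.687 W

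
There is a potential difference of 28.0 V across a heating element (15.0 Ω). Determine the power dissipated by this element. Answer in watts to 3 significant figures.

52.3 W

V and R are stated; P = V²/R avoids computing the current.
P = (28.0 V)² / 15.0 Ω = 52.27 W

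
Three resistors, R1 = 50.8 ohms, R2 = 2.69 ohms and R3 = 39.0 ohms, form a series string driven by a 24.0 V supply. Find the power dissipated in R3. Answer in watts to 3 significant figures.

2.63 W

Every series element carries the same I. Get I from the total resistance, then P = I² × R3.
R_total = 50.8 + 2.69 + 39.0 = 92.49 Ω
I = V / R_total = 24.0 / 92.49 = 0.2595 A
P_R3 = I² × R3 = (0.2595)² × 39.0 = 2.626 W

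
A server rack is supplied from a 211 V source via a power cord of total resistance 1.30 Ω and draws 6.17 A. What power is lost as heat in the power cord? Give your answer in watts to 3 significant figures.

The power cord and load are in series, so the same current flows in both; the loss is I²R_line.
The power cord carries the full 6.17 A.
P_line = I² R_line = (6.170)² × 1.30 = 49.49 W

49.5 W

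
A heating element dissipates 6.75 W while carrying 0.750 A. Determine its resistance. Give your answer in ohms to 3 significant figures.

12.0 Ω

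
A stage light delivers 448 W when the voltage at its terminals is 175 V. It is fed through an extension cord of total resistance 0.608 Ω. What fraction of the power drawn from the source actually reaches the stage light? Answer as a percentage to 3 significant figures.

99.1 %

I = P / V = 448 / 175 = 2.560 A through the extension cord.
P_line = I² R_line = (2.560)² × 0.608 = 3.985 W
P_source = P_load + P_line = 448.0 + 3.985 = 452.0 W
η = P_load / P_source = 448.0 / 452.0 = 0.9912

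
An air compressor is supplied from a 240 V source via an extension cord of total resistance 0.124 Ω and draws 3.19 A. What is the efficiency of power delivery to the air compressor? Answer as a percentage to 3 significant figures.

99.8 %

The extension cord carries the full 3.19 A.
P_line = I² R_line = (3.190)² × 0.124 = 1.262 W
P_source = V I = 240 × 3.190 = 765.6 W; P_load = 764.3 W
η = P_load / P_source = 764.3 / 765.6 = 0.9984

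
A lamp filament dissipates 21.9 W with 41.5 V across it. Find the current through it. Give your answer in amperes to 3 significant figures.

0.528 A

The two known quantities fix the third via I = P / V.
I = 21.9 / 41.5 = 0.5277 A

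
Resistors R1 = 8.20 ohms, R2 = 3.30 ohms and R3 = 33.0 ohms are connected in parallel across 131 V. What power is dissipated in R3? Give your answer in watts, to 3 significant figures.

520 W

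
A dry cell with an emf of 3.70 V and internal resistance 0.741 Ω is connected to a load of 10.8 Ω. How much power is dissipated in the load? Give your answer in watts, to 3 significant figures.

With r and R in series, I = ε/(r+R); the load dissipates I²R.
I = ε / (r + R) = 3.70 / (0.741 + 10.8) = 0.3206 A
P_load = I² R = (0.3206)² × 10.8 = 1.110 W

1.11 W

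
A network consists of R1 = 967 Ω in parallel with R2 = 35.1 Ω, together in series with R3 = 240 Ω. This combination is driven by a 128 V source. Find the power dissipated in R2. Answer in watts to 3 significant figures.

Collapse the R1‖R2 pair into one equivalent R_p; then R_p and R3 form a series string.
R_p = (967×35.1)/(967+35.1) = 33.87 Ω
R_total = R_p + 240 = 33.87 + 240 = 273.9 Ω
I = V / R_total = 128 / 273.9 = 0.4674 A
Voltage across the parallel pair: V_p = I × R_p = 0.4674 × 33.87 = 15.83 V
R2 has V_p across it, so P = V_p²/R2.
P_R2 = (15.83)² / 35.1 = 7.139 W

7.14 W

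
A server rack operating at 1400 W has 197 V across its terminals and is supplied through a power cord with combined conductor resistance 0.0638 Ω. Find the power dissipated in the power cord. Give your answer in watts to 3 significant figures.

The power cord and load are in series, so the same current flows in both; the loss is I²R_line.
I = P / V = 1400 / 197 = 7.107 A through the power cord.
P_line = I² R_line = (7.107)² × 0.0638 = 3.222 W

3.22 W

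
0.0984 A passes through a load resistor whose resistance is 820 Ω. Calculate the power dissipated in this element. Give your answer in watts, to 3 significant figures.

7.94 W

Current and resistance are given, so P = I²R is the direct form.
P = (0.09840 A)² × 820 Ω = 7.940 W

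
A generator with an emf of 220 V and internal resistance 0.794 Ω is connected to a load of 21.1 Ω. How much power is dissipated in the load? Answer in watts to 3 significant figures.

With r and R in series, I = ε/(r+R); the load dissipates I²R.
I = ε / (r + R) = 220 / (0.794 + 21.1) = 10.05 A
P_load = I² R = (10.05)² × 21.1 = 2130 W

2130 W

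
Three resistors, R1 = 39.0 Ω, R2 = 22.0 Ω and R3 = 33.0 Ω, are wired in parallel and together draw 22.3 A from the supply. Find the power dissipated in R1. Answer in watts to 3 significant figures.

Only the total current is stated, so first find the parallel equivalent to get the voltage across the combination.
1/R_eq = 1/39.0 + 1/22.0 + 1/33.0 ⇒ R_eq = 9.862 Ω
V = I_total × R_eq = 22.30 × 9.862 = 219.9 V
P_R1 = V² / R1 = (219.9)² / 39.0 = 1240 W

1240 W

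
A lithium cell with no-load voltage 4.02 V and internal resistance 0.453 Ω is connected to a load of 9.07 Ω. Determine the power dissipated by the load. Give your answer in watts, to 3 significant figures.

Load and internal resistance form a series loop — compute the loop current, then the load power via I²R.
I = ε / (r + R) = 4.02 / (0.453 + 9.07) = 0.4221 A
P_load = I² R = (0.4221)² × 9.07 = 1.616 W

1.62 W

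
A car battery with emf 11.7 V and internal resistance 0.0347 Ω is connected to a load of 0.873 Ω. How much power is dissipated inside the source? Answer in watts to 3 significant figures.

The source's internal resistance is just another series element carrying I; its dissipation is I²r.
I = ε / (r + R) = 11.7 / (0.0347 + 0.873) = 12.89 A
P_int = I² r = (12.89)² × 0.0347 = 5.765 W

5.77 W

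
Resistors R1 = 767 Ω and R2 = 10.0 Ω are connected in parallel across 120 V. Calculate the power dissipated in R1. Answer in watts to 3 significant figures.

Parallel branches share the same voltage; P = V²/R gives the branch power in one step.
P_R1 = V² / R1 = (120)² / 767 Ω = 18.77 W

18.8 W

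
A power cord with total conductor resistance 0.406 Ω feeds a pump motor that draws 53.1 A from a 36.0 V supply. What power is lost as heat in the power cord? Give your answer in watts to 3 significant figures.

1140 W

The power cord and load are in series, so the same current flows in both; the loss is I²R_line.
The power cord carries the full 53.1 A.
P_line = I² R_line = (53.10)² × 0.406 = 1145 W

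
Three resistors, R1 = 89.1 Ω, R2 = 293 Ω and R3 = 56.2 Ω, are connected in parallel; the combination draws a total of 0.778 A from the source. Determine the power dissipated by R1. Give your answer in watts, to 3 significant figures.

6.46 W

Only the total current is stated, so first find the parallel equivalent to get the voltage across the combination.
1/R_eq = 1/89.1 + 1/293 + 1/56.2 ⇒ R_eq = 30.84 Ω
V = I_total × R_eq = 0.7780 × 30.84 = 23.99 V
P_R1 = V² / R1 = (23.99)² / 89.1 = 6.459 W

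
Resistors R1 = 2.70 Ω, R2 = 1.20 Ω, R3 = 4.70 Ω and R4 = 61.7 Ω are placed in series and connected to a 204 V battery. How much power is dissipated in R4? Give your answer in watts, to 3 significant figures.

520 W

Every series element carries the same I. Get I from the total resistance, then P = I² × R4.
R_total = 2.70 + 1.20 + 4.70 + 61.7 = 70.30 Ω
I = V / R_total = 204 / 70.30 = 2.902 A
P_R4 = I² × R4 = (2.902)² × 61.7 = 519.6 W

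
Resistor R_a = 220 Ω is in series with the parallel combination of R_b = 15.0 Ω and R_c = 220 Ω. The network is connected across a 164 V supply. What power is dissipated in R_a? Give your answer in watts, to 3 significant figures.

Reduce the parallel pair to R_p first; the network is then a simple series string.
R_p = (15.0×220)/(15.0+220) = 14.04 Ω
R_total = 220 + 14.04 = 234.0 Ω
I = V / R_total = 164 / 234.0 = 0.7007 A
The full supply current passes through R_a: P = I²R.
P_R_a = (0.7007)² × 220 = 108.0 W

108 W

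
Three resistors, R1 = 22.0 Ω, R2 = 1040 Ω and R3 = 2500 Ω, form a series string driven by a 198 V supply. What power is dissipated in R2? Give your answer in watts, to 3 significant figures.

Series elements share the same current, so find I first, then use P = I²R.
R_total = 22.0 + 1040 + 2500 = 3562 Ω
I = V / R_total = 198 / 3562 = 0.05559 A
P_R2 = I² × R2 = (0.05559)² × 1040 = 3.213 W

3.21 W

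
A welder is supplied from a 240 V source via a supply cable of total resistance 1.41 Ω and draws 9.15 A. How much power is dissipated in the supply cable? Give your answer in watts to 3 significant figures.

118 W

Only the current and the line resistance are needed for the I²R loss.
The supply cable carries the full 9.15 A.
P_line = I² R_line = (9.150)² × 1.41 = 118.0 W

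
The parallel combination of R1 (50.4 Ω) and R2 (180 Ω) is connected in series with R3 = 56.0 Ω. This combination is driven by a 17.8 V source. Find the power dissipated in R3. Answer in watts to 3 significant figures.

First find R_p for the parallel pair, then treat R_p + R3 as a series loop.
R_p = (50.4×180)/(50.4+180) = 39.38 Ω
R_total = R_p + 56.0 = 39.38 + 56.0 = 95.38 Ω
I = V / R_total = 17.8 / 95.38 = 0.1866 A
All the supply current flows through R3; use P = I²R3.
P_R3 = (0.1866)² × 56.0 = 1.951 W

1.95 W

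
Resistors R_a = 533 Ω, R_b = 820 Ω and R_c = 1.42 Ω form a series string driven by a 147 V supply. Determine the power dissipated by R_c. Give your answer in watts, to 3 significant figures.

0.0167 W

The current is common to all series resistors; compute it, then apply P = I²R for the target.
R_total = 533 + 820 + 1.42 = 1354 Ω
I = V / R_total = 147 / 1354 = 0.1085 A
P_R_c = I² × R_c = (0.1085)² × 1.42 = 0.01673 W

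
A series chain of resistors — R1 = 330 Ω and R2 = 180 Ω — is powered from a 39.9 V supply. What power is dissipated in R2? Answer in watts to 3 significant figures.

In a series string the same current flows through every resistor — find that current, then P = I²R for the one we want.
R_total = 330 + 180 = 510.0 Ω
I = V / R_total = 39.9 / 510.0 = 0.07824 A
P_R2 = I² × R2 = (0.07824)² × 180 = 1.102 W

1.10 W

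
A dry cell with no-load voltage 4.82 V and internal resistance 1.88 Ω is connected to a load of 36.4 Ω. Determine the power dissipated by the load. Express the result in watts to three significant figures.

0.577 W

Find the circuit current first, then P = I²R for the load (series elements share I).
I = ε / (r + R) = 4.82 / (1.88 + 36.4) = 0.1259 A
P_load = I² R = (0.1259)² × 36.4 = 0.5771 W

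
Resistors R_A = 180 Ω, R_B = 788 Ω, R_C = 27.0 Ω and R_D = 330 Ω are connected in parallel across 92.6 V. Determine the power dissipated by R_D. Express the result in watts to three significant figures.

26.0 W

R_D sits directly across the source, so P = V²/R with V = 92.6 V.
P_R_D = V² / R_D = (92.6)² / 330 Ω = 25.98 W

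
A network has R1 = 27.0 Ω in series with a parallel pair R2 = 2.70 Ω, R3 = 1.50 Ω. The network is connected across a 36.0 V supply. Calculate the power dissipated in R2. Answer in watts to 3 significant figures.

First combine the parallel branches into one equivalent R_p, then R1 + R_p is a series pair.
R_p = (2.70×1.50)/(2.70+1.50) = 0.9643 Ω
R_total = 27.0 + 0.9643 = 27.96 Ω
I = V / R_total = 36.0 / 27.96 = 1.287 A
Voltage across the parallel pair: V_p = I × R_p = 1.287 × 0.9643 = 1.241 V
R2 is across V_p, so use P = V²/R for that branch.
P_R2 = (1.241)² / 2.70 = 0.5707 W

0.571 W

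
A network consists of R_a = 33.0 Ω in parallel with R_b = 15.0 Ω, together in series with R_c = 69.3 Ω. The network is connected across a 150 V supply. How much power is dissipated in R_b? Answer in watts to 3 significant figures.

25.2 W

First find R_p for the parallel pair, then treat R_p + R_c as a series loop.
R_p = (33.0×15.0)/(33.0+15.0) = 10.31 Ω
R_total = R_p + 69.3 = 10.31 + 69.3 = 79.61 Ω
I = V / R_total = 150 / 79.61 = 1.884 A
Voltage across the parallel pair: V_p = I × R_p = 1.884 × 10.31 = 19.43 V
R_b has V_p across it, so P = V_p²/R_b.
P_R_b = (19.43)² / 15.0 = 25.17 W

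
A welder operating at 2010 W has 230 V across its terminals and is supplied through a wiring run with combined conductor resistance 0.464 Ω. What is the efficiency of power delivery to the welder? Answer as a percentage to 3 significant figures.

98.3 %

I = P / V = 2010 / 230 = 8.739 A through the wiring run.
P_line = I² R_line = (8.739)² × 0.464 = 35.44 W
P_source = P_load + P_line = 2010 + 35.44 = 2045 W
η = P_load / P_source = 2010 / 2045 = 0.9827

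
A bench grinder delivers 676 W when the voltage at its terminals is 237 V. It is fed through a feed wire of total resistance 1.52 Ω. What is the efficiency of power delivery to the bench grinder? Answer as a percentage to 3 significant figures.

98.2 %

I = P / V = 676 / 237 = 2.852 A through the feed wire.
P_line = I² R_line = (2.852)² × 1.52 = 12.37 W
P_source = P_load + P_line = 676.0 + 12.37 = 688.4 W
η = P_load / P_source = 676.0 / 688.4 = 0.9820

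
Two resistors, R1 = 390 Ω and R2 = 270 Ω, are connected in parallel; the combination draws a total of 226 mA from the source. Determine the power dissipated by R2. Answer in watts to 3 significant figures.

Parallel branches share V, not I — compute V via R_eq, then use V²/R for the target branch.
1/R_eq = 1/390 + 1/270 ⇒ R_eq = 159.5 Ω
V = I_total × R_eq = 0.2260 × 159.5 = 36.06 V
P_R2 = V² / R2 = (36.06)² / 270 = 4.815 W

4.82 W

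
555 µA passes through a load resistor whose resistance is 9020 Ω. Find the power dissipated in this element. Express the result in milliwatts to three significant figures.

2.78 mW

Knowing I and R, the power is just I²R — no need to find V first.
P = (0.0005550 A)² × 9020 Ω = 0.002778 W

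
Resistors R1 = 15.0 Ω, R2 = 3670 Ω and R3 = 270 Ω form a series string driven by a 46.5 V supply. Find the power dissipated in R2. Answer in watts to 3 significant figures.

0.507 W

The current is common to all series resistors; compute it, then apply P = I²R for the target.
R_total = 15.0 + 3670 + 270 = 3955 Ω
I = V / R_total = 46.5 / 3955 = 0.01176 A
P_R2 = I² × R2 = (0.01176)² × 3670 = 0.5073 W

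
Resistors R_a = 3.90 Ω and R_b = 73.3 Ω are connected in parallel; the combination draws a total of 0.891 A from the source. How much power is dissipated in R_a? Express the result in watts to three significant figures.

2.79 W

We need the common branch voltage; get it from I_total × R_eq, then P = V²/R for the branch.
1/R_eq = 1/3.90 + 1/73.3 ⇒ R_eq = 3.703 Ω
V = I_total × R_eq = 0.8910 × 3.703 = 3.299 V
P_R_a = V² / R_a = (3.299)² / 3.90 = 2.791 W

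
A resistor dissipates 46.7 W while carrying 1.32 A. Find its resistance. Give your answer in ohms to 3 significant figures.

26.8 Ω

Rearranging the power relation for the two known quantities gives R = P / I².
R = 46.7 / (1.320)² = 26.80 Ω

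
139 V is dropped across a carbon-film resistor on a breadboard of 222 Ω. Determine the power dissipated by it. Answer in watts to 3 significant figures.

Voltage and resistance are given, so P = V²/R is the one-step route.
P = (139 V)² / 222 Ω = 87.03 W

87.0 W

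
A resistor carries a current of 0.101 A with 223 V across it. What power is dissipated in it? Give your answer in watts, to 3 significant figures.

With V and I both given, power follows immediately from P = V I.
P = 223 V × 0.1010 A = 22.52 W

22.5 W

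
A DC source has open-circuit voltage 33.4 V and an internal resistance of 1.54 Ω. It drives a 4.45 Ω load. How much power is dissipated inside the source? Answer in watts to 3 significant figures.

47.9 W

r is in series with the load, so it carries the full circuit current — the loss in it is I²r.
I = ε / (r + R) = 33.4 / (1.54 + 4.45) = 5.576 A
P_int = I² r = (5.576)² × 1.54 = 47.88 W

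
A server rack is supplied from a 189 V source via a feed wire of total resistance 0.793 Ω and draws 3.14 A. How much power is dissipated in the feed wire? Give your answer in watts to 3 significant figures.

7.82 W

The feed wire is a series resistance carrying the load current; its dissipation is I²R_line.
The feed wire carries the full 3.14 A.
P_line = I² R_line = (3.140)² × 0.793 = 7.819 W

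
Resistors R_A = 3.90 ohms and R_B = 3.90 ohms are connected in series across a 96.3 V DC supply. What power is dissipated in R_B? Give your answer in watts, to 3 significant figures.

The current is common to all series resistors; compute it, then apply P = I²R for the target.
R_total = 3.90 + 3.90 = 7.800 Ω
I = V / R_total = 96.3 / 7.800 = 12.35 A
P_R_B = I² × R_B = (12.35)² × 3.90 = 594.5 W

594 W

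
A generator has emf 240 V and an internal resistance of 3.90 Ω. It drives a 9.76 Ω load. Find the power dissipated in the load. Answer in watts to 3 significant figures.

Load and internal resistance form a series loop — compute the loop current, then the load power via I²R.
I = ε / (r + R) = 240 / (3.90 + 9.76) = 17.57 A
P_load = I² R = (17.57)² × 9.76 = 3013 W

3010 W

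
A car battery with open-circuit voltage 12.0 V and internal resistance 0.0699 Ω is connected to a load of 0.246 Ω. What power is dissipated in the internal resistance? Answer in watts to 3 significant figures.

101 W

r is in series with the load, so it carries the full circuit current — the loss in it is I²r.
I = ε / (r + R) = 12.0 / (0.0699 + 0.246) = 37.99 A
P_int = I² r = (37.99)² × 0.0699 = 100.9 W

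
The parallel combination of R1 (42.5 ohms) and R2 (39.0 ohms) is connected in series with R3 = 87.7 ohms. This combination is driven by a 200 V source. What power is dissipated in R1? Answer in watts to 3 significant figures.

33.4 W

First find R_p for the parallel pair, then treat R_p + R3 as a series loop.
R_p = (42.5×39.0)/(42.5+39.0) = 20.34 Ω
R_total = R_p + 87.7 = 20.34 + 87.7 = 108.0 Ω
I = V / R_total = 200 / 108.0 = 1.851 A
Voltage across the parallel pair: V_p = I × R_p = 1.851 × 20.34 = 37.65 V
R1 sits across V_p; its power is V_p²/R.
P_R1 = (37.65)² / 42.5 = 33.35 W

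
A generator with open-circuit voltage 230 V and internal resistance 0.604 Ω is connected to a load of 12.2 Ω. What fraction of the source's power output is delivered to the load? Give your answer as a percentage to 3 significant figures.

95.3 %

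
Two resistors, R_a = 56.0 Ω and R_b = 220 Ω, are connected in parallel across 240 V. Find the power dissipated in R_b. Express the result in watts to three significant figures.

R_b sits directly across the source, so P = V²/R with V = 240 V.
P_R_b = V² / R_b = (240)² / 220 Ω = 261.8 W

262 W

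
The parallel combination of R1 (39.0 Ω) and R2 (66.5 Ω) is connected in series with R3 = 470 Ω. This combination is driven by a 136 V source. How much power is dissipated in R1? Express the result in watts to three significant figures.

First find R_p for the parallel pair, then treat R_p + R3 as a series loop.
R_p = (39.0×66.5)/(39.0+66.5) = 24.58 Ω
R_total = R_p + 470 = 24.58 + 470 = 494.6 Ω
I = V / R_total = 136 / 494.6 = 0.2750 A
Voltage across the parallel pair: V_p = I × R_p = 0.2750 × 24.58 = 6.760 V
Use P = V²/R for R1 with V = V_p.
P_R1 = (6.760)² / 39.0 = 1.172 W

1.17 W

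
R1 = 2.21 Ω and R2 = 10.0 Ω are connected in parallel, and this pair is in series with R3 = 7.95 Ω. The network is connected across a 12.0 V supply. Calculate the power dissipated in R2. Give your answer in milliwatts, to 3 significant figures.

495 mW

Collapse the R1‖R2 pair into one equivalent R_p; then R_p and R3 form a series string.
R_p = (2.21×10.0)/(2.21+10.0) = 1.810 Ω
R_total = R_p + 7.95 = 1.810 + 7.95 = 9.760 Ω
I = V / R_total = 12.0 / 9.760 = 1.230 A
Voltage across the parallel pair: V_p = I × R_p = 1.230 × 1.810 = 2.225 V
R2 sits across V_p; its power is V_p²/R.
P_R2 = (2.225)² / 10.0 = 0.4952 W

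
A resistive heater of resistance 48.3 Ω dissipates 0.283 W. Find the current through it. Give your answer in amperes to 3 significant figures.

0.0765 A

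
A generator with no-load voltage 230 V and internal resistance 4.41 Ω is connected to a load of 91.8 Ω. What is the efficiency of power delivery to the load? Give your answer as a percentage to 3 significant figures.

Efficiency is P_load / P_total. With a series r and R sharing the same I, P = I²R for each, so η = R/(R+r).
η = R / (R + r) = 91.8 / (91.8 + 4.41) = 0.9542

95.4 %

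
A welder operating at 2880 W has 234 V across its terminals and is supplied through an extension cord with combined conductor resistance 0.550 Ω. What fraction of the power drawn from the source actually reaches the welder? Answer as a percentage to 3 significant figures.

I = P / V = 2880 / 234 = 12.31 A through the extension cord.
P_line = I² R_line = (12.31)² × 0.550 = 83.31 W
P_source = P_load + P_line = 2880 + 83.31 = 2963 W
η = P_load / P_source = 2880 / 2963 = 0.9719

97.2 %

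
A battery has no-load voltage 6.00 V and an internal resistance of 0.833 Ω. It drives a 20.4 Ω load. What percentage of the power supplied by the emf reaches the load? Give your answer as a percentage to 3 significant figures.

96.1 %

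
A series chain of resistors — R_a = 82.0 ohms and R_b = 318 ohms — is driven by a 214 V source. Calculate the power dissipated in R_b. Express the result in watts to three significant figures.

Every series element carries the same I. Get I from the total resistance, then P = I² × R_b.
R_total = 82.0 + 318 = 400.0 Ω
I = V / R_total = 214 / 400.0 = 0.5350 A
P_R_b = I² × R_b = (0.5350)² × 318 = 91.02 W

91.0 W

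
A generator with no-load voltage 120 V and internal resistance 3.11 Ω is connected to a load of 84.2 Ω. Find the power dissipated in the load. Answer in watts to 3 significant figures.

159 W

Load and internal resistance form a series loop — compute the loop current, then the load power via I²R.
I = ε / (r + R) = 120 / (3.11 + 84.2) = 1.374 A
P_load = I² R = (1.374)² × 84.2 = 159.1 W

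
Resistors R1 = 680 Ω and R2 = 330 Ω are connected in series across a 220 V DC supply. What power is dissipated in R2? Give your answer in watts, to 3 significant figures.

In a series string the same current flows through every resistor — find that current, then P = I²R for the one we want.
R_total = 680 + 330 = 1010 Ω
I = V / R_total = 220 / 1010 = 0.2178 A
P_R2 = I² × R2 = (0.2178)² × 330 = 15.66 W

15.7 W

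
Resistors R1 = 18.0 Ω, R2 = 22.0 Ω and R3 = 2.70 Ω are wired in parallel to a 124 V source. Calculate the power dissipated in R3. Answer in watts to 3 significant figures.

5690 W

Parallel branches share the same voltage; P = V²/R gives the branch power in one step.
P_R3 = V² / R3 = (124)² / 2.70 Ω = 5695 W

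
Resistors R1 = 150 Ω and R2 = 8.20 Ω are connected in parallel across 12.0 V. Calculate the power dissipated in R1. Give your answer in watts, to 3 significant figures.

Every branch has 12.0 V across it, so for R1 the power is simply V²/R.
P_R1 = V² / R1 = (12.0)² / 150 Ω = 0.9600 W

0.960 W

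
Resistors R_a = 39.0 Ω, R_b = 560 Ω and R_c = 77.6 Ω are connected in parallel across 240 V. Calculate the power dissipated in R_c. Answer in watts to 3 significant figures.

Each parallel branch sees the full supply voltage, so P = V²/R applies directly to the target branch.
P_R_c = V² / R_c = (240)² / 77.6 Ω = 742.3 W

742 W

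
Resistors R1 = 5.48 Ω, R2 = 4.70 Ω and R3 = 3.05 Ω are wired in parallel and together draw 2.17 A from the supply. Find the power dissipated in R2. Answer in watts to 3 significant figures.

We need the common branch voltage; get it from I_total × R_eq, then P = V²/R for the branch.
1/R_eq = 1/5.48 + 1/4.70 + 1/3.05 ⇒ R_eq = 1.383 Ω
V = I_total × R_eq = 2.170 × 1.383 = 3.001 V
P_R2 = V² / R2 = (3.001)² / 4.70 = 1.916 W

1.92 W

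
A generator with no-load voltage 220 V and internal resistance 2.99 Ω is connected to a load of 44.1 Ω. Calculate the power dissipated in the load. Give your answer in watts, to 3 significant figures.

With r and R in series, I = ε/(r+R); the load dissipates I²R.
I = ε / (r + R) = 220 / (2.99 + 44.1) = 4.672 A
P_load = I² R = (4.672)² × 44.1 = 962.6 W

963 W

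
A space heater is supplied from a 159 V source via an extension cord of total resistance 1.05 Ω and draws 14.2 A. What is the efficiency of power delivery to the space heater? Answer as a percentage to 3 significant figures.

90.6 %

The extension cord carries the full 14.2 A.
P_line = I² R_line = (14.20)² × 1.05 = 211.7 W
P_source = V I = 159 × 14.20 = 2258 W; P_load = 2046 W
η = P_load / P_source = 2046 / 2258 = 0.9062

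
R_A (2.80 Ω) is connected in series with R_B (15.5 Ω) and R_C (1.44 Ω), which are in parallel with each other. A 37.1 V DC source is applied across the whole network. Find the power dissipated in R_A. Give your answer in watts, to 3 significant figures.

First combine the parallel branches into one equivalent R_p, then R_A + R_p is a series pair.
R_p = (15.5×1.44)/(15.5+1.44) = 1.318 Ω
R_total = 2.80 + 1.318 = 4.118 Ω
I = V / R_total = 37.1 / 4.118 = 9.010 A
All the current flows through R_A; use P = I²R.
P_R_A = (9.010)² × 2.80 = 227.3 W

227 W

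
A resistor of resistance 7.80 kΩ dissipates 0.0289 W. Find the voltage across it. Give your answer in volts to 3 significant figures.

From P = V I = I²R = V²/R, with the two given quantities we get V = √(P R).
V = √(0.0289 × 7800) = 15.01 V

15.0 V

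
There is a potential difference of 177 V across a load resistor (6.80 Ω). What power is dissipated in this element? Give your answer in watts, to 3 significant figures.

Voltage and resistance are given, so P = V²/R is the one-step route.
P = (177 V)² / 6.80 Ω = 4607 W

4610 W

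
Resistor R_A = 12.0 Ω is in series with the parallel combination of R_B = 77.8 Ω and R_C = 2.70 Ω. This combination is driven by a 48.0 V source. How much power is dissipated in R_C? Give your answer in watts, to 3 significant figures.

First combine the parallel branches into one equivalent R_p, then R_A + R_p is a series pair.
R_p = (77.8×2.70)/(77.8+2.70) = 2.609 Ω
R_total = 12.0 + 2.609 = 14.61 Ω
I = V / R_total = 48.0 / 14.61 = 3.286 A
Voltage across the parallel pair: V_p = I × R_p = 3.286 × 2.609 = 8.573 V
R_C sees V_p directly, so P = V_p² / R_C.
P_R_C = (8.573)² / 2.70 = 27.22 W

27.2 W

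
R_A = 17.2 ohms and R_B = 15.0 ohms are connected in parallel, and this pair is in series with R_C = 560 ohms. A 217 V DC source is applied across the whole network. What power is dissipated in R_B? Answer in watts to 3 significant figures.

0.625 W

First find R_p for the parallel pair, then treat R_p + R_C as a series loop.
R_p = (17.2×15.0)/(17.2+15.0) = 8.012 Ω
R_total = R_p + 560 = 8.012 + 560 = 568.0 Ω
I = V / R_total = 217 / 568.0 = 0.3820 A
Voltage across the parallel pair: V_p = I × R_p = 0.3820 × 8.012 = 3.061 V
R_B has V_p across it, so P = V_p²/R_B.
P_R_B = (3.061)² / 15.0 = 0.6247 W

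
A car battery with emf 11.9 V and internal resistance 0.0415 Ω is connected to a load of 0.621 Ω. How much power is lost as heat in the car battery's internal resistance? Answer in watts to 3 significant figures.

13.4 W

The source's internal resistance is just another series element carrying I; its dissipation is I²r.
I = ε / (r + R) = 11.9 / (0.0415 + 0.621) = 17.96 A
P_int = I² r = (17.96)² × 0.0415 = 13.39 W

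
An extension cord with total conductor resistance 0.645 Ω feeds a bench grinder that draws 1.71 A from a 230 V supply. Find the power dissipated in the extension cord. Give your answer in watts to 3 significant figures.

Only the current and the line resistance are needed for the I²R loss.
The extension cord carries the full 1.71 A.
P_line = I² R_line = (1.710)² × 0.645 = 1.886 W

1.89 W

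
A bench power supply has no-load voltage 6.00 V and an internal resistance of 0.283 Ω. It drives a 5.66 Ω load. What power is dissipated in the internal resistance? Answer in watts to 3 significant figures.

0.288 W

The internal resistance carries the same current as the load; P_int = I²r.
I = ε / (r + R) = 6.00 / (0.283 + 5.66) = 1.010 A
P_int = I² r = (1.010)² × 0.283 = 0.2885 W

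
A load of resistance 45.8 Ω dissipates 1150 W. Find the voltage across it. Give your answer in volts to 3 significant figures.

229 V

The two known quantities fix the third via V = √(P R).
V = √(1150 × 45.8) = 229.5 V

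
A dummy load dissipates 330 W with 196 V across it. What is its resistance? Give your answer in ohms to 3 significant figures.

Inverting the appropriate power form: R = V² / P.
R = (196)² / 330 = 116.4 Ω

116 Ω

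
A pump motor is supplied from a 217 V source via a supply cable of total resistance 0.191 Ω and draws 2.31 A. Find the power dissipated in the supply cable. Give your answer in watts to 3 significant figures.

1.02 W

Line loss is just I²R for the cable — we know both I and R_line directly.
The supply cable carries the full 2.31 A.
P_line = I² R_line = (2.310)² × 0.191 = 1.019 W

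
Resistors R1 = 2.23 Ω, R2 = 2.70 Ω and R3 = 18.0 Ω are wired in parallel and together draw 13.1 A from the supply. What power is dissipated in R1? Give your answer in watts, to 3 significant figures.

101 W

Parallel branches share V, not I — compute V via R_eq, then use V²/R for the target branch.
1/R_eq = 1/2.23 + 1/2.70 + 1/18.0 ⇒ R_eq = 1.144 Ω
V = I_total × R_eq = 13.10 × 1.144 = 14.98 V
P_R1 = V² / R1 = (14.98)² / 2.23 = 100.7 W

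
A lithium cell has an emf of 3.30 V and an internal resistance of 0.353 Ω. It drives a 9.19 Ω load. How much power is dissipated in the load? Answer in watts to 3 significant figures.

1.10 W

Load and internal resistance form a series loop — compute the loop current, then the load power via I²R.
I = ε / (r + R) = 3.30 / (0.353 + 9.19) = 0.3458 A
P_load = I² R = (0.3458)² × 9.19 = 1.099 W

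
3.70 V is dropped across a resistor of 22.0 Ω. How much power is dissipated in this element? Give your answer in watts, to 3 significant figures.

V and R are stated; P = V²/R avoids computing the current.
P = (3.70 V)² / 22.0 Ω = 0.6223 W

0.622 W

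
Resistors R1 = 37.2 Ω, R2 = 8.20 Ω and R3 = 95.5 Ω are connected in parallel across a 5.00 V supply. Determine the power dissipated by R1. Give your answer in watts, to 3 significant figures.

The supply voltage appears across each parallel branch — just use P = V²/R1.
P_R1 = V² / R1 = (5.00)² / 37.2 Ω = 0.6720 W

0.672 W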